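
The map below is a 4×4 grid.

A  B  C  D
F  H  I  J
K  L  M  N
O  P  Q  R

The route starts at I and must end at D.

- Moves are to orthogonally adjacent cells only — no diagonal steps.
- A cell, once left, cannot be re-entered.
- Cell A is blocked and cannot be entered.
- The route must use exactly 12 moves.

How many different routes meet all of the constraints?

21

Need simple routes of exactly 12 moves from I to D (Manhattan distance 2, so 5 moves are spent on a detour and 5 undoing it).
Branch systematically from the start, pruning whenever the remaining move budget drops below the Manhattan distance to D or differs from it in parity. Grouping the completions by first move — via C: 8; via M: 4; via H: 1; via J: 8 — and summing: 8 + 4 + 1 + 8 = 21.
That gives 21 routes.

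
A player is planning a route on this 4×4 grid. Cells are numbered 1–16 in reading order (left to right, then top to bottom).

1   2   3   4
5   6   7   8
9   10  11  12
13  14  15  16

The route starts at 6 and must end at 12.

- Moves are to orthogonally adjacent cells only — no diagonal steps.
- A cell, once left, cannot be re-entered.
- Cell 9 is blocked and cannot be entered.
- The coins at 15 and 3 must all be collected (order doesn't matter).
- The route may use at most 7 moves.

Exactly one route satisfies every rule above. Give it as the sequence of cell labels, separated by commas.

6, 2, 3, 7, 11, 15, 16, 12

The budget equals the shortest possible length, so every move has to be on a shortest route through the required cells.
Route from 6: up 1 to 2, right 1 to 3, down 3 to 15, right 1 to 16, up 1 to 12 — 7 moves in all.
Check: all required cells visited; 7 ≤ 7 moves.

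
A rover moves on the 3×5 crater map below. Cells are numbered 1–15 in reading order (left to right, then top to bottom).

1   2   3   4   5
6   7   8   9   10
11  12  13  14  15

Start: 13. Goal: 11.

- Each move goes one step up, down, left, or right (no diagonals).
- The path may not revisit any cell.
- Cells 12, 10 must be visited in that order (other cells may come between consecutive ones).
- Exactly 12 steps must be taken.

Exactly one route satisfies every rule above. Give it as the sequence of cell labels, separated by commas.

The waypoints must appear in the order 12, 10, with no cell reused.
Route from 13: left to 12, up to 7, 3× right (reaching 10), up to 5, 4× left (reaching 1), 2× down (reaching 11) — 12 moves in all.
Check: order respected (12 at step 1, 10 at step 5); 12 moves as required.

13, 12, 7, 8, 9, 10, 5, 4, 3, 2, 1, 6, 11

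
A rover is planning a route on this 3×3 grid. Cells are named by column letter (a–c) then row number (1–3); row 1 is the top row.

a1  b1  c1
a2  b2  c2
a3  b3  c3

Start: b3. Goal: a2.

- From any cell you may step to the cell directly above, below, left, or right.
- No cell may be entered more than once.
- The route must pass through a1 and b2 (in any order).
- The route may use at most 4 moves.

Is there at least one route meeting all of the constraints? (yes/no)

yes

One route that works: b3 → b2 → b1 → a1 → a2.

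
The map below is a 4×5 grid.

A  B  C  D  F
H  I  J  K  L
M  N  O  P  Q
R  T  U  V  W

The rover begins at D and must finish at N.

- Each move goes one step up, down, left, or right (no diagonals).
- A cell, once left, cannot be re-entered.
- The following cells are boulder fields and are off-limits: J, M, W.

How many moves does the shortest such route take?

4

The Manhattan distance from D to N is |1−3| + |4−2| = 4, so at least 4 moves are needed.
A route of 4 moves achieves this: D → K → P → O → N.
Since 4 matches the lower bound, it is optimal.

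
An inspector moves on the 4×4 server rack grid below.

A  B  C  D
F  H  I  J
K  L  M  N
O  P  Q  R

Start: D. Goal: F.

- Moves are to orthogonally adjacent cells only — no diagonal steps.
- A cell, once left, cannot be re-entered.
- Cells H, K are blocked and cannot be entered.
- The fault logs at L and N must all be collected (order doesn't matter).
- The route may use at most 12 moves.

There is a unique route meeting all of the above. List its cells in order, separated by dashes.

D - J - N - R - Q - P - L - M - I - C - B - A - F

The 12-move cap with required stops at L, N leaves no slack for detours.
Route from D: 3× down (reaching R), 2× left (reaching P), up to L, right to M, 2× up (reaching C), 2× left (reaching A), down to F — 12 moves in all.
Check: all required cells visited; 12 ≤ 12 moves.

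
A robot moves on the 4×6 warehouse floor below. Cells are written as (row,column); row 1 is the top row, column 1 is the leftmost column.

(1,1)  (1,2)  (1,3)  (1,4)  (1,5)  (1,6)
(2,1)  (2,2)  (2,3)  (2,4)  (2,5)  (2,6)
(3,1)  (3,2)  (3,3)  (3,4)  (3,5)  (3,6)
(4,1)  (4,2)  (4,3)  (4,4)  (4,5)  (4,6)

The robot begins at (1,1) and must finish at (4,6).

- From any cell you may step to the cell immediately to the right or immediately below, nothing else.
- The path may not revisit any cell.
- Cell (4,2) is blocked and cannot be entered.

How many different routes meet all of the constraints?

52

A right/down-only route from (1,1) to (4,6) makes exactly 3 down-moves and 5 right-moves in some order.
With no other constraints that would be C(8,3) = 56 routes.
Subtract routes through each blocked cell (inclusion–exclusion for overlaps): − through (4,2): 4 → 52.
That gives 52 routes.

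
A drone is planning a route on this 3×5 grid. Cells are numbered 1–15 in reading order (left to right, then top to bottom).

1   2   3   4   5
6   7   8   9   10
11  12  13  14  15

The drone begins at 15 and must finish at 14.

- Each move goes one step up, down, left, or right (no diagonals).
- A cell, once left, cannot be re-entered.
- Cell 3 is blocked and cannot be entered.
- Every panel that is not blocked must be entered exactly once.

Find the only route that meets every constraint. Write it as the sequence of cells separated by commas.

Need to visit all 14 open cells exactly once, starting at 15 and ending at 14.
Cell 5 has only two open neighbours (10 and 4), so the path must pass straight through it: one of those is the cell it's entered from and the other is where it exits.
Route from 15: 2× up (reaching 5), left to 4, down to 9, 2× left (reaching 7), up to 2, left to 1, 2× down (reaching 11), 3× right (reaching 14) — 13 moves in all.
Check: all 14 open cells covered.

15, 10, 5, 4, 9, 8, 7, 2, 1, 6, 11, 12, 13, 14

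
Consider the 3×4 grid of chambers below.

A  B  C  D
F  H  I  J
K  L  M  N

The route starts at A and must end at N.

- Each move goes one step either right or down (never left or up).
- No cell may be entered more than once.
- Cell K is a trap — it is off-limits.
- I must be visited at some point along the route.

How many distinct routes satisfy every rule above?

A right/down-only route from A to N makes exactly 2 down-moves and 3 right-moves in some order.
With no other constraints that would be C(5,2) = 10 routes.
Split at I and multiply the segment counts (each segment already excludes blocked cells): A→I: 3; I→N: 2; product = 6.
That gives 6 routes.

6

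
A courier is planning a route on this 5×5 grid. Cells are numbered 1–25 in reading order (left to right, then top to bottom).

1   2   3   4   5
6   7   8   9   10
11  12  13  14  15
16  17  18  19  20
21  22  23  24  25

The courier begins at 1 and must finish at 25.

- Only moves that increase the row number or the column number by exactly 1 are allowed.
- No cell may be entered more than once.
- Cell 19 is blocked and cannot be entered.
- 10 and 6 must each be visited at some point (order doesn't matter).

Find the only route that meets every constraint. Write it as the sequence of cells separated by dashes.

1 - 6 - 7 - 8 - 9 - 10 - 15 - 20 - 25

Moves only go right or down, so the column and row indices never decrease.
Route from 1: down to 6, 4× right (reaching 10), 3× down (reaching 25) — 8 moves in all.
Check: all required cells visited.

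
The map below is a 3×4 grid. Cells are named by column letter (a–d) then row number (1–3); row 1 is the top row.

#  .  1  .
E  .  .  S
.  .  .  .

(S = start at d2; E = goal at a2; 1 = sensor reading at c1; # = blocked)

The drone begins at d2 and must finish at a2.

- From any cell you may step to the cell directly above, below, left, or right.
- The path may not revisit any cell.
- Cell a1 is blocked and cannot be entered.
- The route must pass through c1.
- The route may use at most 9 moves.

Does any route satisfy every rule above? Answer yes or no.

yes

One route that works: d2 → d1 → c1 → c2 → b2 → a2.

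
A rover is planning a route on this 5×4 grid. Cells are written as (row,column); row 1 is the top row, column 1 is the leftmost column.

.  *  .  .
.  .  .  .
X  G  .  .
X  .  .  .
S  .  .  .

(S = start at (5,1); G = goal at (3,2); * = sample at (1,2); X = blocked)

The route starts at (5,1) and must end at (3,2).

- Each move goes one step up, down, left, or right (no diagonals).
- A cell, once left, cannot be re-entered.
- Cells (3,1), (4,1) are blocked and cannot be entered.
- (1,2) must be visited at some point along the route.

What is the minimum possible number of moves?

9

Any route passes through (1,2) somewhere between (5,1) and (3,2). Summing Manhattan distances along the two legs ((5,1) → (1,2) → (3,2)) gives a lower bound of 5 + 2 = 7 moves.
The shortest route satisfying every rule uses 9 moves: (5,1) → (5,2) → (4,2) → (4,3) → (3,3) → (2,3) → (1,3) → (1,2) → (2,2) → (3,2).
The no-revisit rule (legs can't share cells) pushes the minimum above the 7-move bound; an exhaustive check rules out every length from 7 to 8, leaving 9 as the minimum.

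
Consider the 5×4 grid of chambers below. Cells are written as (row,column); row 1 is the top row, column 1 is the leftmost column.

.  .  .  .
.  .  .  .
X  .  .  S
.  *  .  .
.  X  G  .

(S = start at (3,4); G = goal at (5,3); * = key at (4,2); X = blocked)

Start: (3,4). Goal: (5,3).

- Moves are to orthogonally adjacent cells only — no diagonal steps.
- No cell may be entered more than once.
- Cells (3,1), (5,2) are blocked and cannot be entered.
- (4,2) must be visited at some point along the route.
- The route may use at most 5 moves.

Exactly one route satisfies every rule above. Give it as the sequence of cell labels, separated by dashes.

Any route must reach (4,2) and still end at (5,3) within 5 moves, so the order of the required stops is forced.
Route from (3,4): left 2 to (3,2), down 1 to (4,2), right 1 to (4,3), down 1 to (5,3) — 5 moves in all.
Check: all required cells visited; 5 ≤ 5 moves.

(3,4) - (3,3) - (3,2) - (4,2) - (4,3) - (5,3)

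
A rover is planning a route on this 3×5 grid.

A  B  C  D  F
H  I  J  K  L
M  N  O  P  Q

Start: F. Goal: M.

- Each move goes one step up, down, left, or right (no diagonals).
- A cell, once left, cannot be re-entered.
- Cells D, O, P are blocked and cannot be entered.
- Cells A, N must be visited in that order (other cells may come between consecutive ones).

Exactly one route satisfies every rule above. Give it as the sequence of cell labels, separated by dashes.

The waypoints must appear in the order A, N, with no cell reused.
Route from F: down to L, 2× left (reaching J), up to C, 2× left (reaching A), down to H, right to I, down to N, left to M — 10 moves in all.
Check: order respected (A at step 6, N at step 9).

F - L - K - J - C - B - A - H - I - N - M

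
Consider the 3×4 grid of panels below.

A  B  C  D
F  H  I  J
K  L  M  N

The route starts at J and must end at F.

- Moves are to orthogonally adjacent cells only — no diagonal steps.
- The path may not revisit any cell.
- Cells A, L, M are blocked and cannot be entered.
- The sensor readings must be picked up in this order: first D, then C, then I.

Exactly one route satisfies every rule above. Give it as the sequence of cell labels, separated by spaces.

The waypoints must appear in the order D, C, I, with no cell reused.
Route from J: up to D, left to C, down to I, 2× left (reaching F) — 5 moves in all.
Check: order respected (D at step 1, C at step 2, I at step 3).

J D C I H F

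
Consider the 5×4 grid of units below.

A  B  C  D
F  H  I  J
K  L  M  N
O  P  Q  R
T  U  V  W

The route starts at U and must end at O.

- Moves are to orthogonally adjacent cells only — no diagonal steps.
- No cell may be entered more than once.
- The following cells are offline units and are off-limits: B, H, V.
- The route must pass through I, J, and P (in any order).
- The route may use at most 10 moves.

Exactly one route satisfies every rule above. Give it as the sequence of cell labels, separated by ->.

U -> P -> Q -> R -> N -> J -> I -> M -> L -> K -> O

The 10-move cap with required stops at I, J, P leaves no slack for detours.
Route from U: up to P, 2× right (reaching R), 2× up (reaching J), left to I, down to M, 2× left (reaching K), down to O — 10 moves in all.
Check: all required cells visited; 10 ≤ 10 moves.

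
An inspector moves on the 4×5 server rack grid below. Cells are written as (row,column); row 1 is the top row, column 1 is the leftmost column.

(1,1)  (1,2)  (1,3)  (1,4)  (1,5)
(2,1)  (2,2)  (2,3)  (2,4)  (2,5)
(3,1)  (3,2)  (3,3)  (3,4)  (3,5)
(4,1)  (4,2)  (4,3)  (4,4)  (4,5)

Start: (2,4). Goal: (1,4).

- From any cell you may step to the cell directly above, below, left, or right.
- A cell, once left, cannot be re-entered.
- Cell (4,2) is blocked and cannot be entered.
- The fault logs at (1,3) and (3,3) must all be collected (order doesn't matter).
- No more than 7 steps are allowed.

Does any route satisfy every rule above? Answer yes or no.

yes

One route that works: (2,4) → (3,4) → (3,3) → (2,3) → (1,3) → (1,4).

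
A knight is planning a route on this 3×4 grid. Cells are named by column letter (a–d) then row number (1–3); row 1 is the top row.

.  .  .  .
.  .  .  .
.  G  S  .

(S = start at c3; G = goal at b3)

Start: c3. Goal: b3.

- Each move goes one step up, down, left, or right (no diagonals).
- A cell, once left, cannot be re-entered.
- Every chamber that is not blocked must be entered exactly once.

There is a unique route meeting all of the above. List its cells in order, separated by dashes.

c3 - d3 - d2 - d1 - c1 - c2 - b2 - b1 - a1 - a2 - a3 - b3

Need to visit all 12 open cells exactly once, starting at c3 and ending at b3.
Route from c3: right to d3, 2× up (reaching d1), left to c1, down to c2, left to b2, up to b1, left to a1, 2× down (reaching a3), right to b3 — 11 moves in all.
Check: all 12 open cells covered.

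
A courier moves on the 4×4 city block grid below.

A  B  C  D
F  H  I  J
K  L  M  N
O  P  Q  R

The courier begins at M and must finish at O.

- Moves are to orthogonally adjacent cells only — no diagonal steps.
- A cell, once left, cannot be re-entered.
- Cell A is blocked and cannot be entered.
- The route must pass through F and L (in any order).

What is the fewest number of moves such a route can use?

5

Any route passes through F and L in some order between M and O. Summing Manhattan distances along each leg and taking the cheapest ordering (M → L → F → O) gives a lower bound of 1 + 2 + 2 = 5 moves.
A route of 5 moves achieves this: M → L → H → F → K → O.
Since 5 matches the lower bound, it is optimal.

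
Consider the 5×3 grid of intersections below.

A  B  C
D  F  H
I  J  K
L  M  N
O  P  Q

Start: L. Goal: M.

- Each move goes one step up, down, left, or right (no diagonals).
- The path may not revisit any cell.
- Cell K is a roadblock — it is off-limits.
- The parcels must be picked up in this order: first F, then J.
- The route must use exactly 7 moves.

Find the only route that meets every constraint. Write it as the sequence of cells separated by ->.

The waypoints must appear in the order F, J, with no cell reused.
Route from L: 3× up (reaching A), right to B, 3× down (reaching M) — 7 moves in all.
Check: order respected (F at step 5, J at step 6); 7 moves as required.

L -> I -> D -> A -> B -> F -> J -> M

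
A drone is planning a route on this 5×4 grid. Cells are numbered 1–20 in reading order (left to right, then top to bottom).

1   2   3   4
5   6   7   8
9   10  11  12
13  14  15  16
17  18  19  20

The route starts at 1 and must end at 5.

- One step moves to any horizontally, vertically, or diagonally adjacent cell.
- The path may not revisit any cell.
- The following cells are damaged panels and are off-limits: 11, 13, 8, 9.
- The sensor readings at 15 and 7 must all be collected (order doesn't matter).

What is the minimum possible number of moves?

Any route passes through 15 and 7 in some order between 1 and 5. Summing Chebyshev distances along each leg and taking the cheapest ordering (1 → 7 → 15 → 5) gives a lower bound of 2 + 2 + 2 = 6 moves.
A route of 6 moves achieves this: 1 → 2 → 7 → 12 → 15 → 10 → 5.
Since 6 matches the lower bound, it is optimal.

6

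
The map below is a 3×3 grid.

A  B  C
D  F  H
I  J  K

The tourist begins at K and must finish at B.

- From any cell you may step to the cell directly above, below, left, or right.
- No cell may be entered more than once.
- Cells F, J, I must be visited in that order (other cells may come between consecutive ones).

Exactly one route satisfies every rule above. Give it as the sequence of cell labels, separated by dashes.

K - H - F - J - I - D - A - B

The waypoints must appear in the order F, J, I, with no cell reused.
Route from K: up 1 to H, left 1 to F, down 1 to J, left 1 to I, up 2 to A, right 1 to B — 7 moves in all.
Check: order respected (F at step 2, J at step 3, I at step 4).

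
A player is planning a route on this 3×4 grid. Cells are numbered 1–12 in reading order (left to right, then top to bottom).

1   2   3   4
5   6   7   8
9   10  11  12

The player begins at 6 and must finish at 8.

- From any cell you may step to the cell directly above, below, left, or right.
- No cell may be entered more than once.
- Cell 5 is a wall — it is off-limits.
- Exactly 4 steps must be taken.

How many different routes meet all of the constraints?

Need simple routes of exactly 4 moves from 6 to 8 (Manhattan distance 2, so 1 moves are spent on a detour and 1 undoing it).
Enumerating: 6 2 3 7 8 | 6 2 3 4 8 | 6 10 11 7 8 | 6 10 11 12 8 | 6 7 3 4 8 | 6 7 11 12 8.
That gives 6 routes.

6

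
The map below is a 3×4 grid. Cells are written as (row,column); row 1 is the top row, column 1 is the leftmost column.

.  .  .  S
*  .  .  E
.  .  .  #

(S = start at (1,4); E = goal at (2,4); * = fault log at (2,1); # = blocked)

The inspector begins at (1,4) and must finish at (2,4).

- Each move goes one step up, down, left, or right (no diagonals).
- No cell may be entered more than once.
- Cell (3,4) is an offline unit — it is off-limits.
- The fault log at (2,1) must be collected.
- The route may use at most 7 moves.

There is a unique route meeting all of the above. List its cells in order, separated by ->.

(1,4) -> (1,3) -> (1,2) -> (1,1) -> (2,1) -> (2,2) -> (2,3) -> (2,4)

The budget equals the shortest possible length, so every move has to be on a shortest route through the required cells.
Route from (1,4): left 3 to (1,1), down 1 to (2,1), right 3 to (2,4) — 7 moves in all.
Check: all required cells visited; 7 ≤ 7 moves.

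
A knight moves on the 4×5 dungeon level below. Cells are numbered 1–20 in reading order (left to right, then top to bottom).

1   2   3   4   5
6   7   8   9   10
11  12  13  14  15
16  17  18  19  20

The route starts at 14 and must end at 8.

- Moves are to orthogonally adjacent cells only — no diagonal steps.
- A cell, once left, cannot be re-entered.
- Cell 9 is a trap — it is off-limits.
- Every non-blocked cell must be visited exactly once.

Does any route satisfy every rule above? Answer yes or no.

yes

One route that works: 14 → 19 → 20 → 15 → 10 → 5 → 4 → 3 → 2 → 1 → 6 → 11 → 16 → 17 → 18 → 13 → 12 → 7 → 8.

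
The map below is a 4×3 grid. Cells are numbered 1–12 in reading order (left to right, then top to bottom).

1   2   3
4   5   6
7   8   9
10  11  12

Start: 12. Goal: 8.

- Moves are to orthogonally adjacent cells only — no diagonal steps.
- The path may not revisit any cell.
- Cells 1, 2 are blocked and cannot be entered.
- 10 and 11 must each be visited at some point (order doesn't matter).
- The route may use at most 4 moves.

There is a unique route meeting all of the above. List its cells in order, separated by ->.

The 4-move cap with required stops at 10, 11 leaves no slack for detours.
Route from 12: 2× left (reaching 10), up to 7, right to 8 — 4 moves in all.
Check: all required cells visited; 4 ≤ 4 moves.

12 -> 11 -> 10 -> 7 -> 8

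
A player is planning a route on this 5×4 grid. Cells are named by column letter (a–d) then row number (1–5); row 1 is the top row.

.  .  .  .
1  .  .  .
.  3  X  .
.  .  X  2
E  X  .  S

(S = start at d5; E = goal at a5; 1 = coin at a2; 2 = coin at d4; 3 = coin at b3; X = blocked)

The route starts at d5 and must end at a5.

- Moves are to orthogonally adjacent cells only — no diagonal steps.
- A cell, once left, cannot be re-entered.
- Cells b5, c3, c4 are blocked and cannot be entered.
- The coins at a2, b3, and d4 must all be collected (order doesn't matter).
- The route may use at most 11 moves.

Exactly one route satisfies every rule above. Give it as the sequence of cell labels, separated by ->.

Any route must reach a2, b3, and d4 and still end at a5 within 11 moves, so the order of the required stops is forced.
Route from d5: 3× up (reaching d2), 3× left (reaching a2), down to a3, right to b3, down to b4, left to a4, down to a5 — 11 moves in all.
Check: all required cells visited; 11 ≤ 11 moves.

d5 -> d4 -> d3 -> d2 -> c2 -> b2 -> a2 -> a3 -> b3 -> b4 -> a4 -> a5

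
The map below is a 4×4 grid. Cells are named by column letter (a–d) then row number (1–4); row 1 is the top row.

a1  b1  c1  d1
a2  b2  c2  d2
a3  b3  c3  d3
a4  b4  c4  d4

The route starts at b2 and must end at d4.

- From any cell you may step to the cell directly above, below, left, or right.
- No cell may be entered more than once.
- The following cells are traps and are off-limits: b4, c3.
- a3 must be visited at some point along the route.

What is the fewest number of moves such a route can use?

10

Any route passes through a3 somewhere between b2 and d4. Summing Manhattan distances along the two legs (b2 → a3 → d4) gives a lower bound of 2 + 4 = 6 moves.
That bound ignores the blocked cells. Measuring each leg by the fewest moves that actually steer around them (b2→a3: 2; a3→d4: 6) raises the lower bound to 8.
The shortest route satisfying every rule uses 10 moves: b2 → b3 → a3 → a2 → a1 → b1 → c1 → c2 → d2 → d3 → d4.
The no-revisit rule (legs can't share cells) pushes the minimum above the 8-move bound; an exhaustive check rules out every length from 8 to 9, leaving 10 as the minimum.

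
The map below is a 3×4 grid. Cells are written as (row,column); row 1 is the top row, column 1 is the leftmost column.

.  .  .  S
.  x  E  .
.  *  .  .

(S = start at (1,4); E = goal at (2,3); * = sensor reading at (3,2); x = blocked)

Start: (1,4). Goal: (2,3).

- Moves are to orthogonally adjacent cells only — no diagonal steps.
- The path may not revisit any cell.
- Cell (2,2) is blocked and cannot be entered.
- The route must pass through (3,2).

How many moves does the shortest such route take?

8

Any route passes through (3,2) somewhere between (1,4) and (2,3). Summing Manhattan distances along the two legs ((1,4) → (3,2) → (2,3)) gives a lower bound of 4 + 2 = 6 moves.
The shortest route satisfying every rule uses 8 moves: (1,4) → (1,3) → (1,2) → (1,1) → (2,1) → (3,1) → (3,2) → (3,3) → (2,3).
The no-revisit rule (legs can't share cells) pushes the minimum above the 6-move bound; an exhaustive check rules out every length from 6 to 7, leaving 8 as the minimum.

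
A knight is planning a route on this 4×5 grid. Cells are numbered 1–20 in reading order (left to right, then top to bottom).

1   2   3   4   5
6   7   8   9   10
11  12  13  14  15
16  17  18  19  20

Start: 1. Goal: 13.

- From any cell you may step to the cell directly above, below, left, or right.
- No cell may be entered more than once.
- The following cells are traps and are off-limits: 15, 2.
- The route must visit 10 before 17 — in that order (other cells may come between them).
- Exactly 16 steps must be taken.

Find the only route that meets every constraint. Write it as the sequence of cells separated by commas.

The waypoints must appear in the order 10, 17, with no cell reused.
Route from 1: down to 6, 2× right (reaching 8), up to 3, 2× right (reaching 5), down to 10, left to 9, 2× down (reaching 19), 3× left (reaching 16), up to 11, 2× right (reaching 13) — 16 moves in all.
Check: order respected (10 at step 7, 17 at step 12); 16 moves as required.

1, 6, 7, 8, 3, 4, 5, 10, 9, 14, 19, 18, 17, 16, 11, 12, 13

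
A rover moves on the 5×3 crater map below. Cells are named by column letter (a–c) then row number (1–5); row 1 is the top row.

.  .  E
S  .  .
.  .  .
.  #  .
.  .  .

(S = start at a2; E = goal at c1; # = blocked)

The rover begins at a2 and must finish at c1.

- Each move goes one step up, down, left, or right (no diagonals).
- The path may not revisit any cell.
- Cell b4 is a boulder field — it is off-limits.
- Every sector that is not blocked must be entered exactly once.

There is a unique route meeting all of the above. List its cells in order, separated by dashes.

a2 - a1 - b1 - b2 - b3 - a3 - a4 - a5 - b5 - c5 - c4 - c3 - c2 - c1

Need to visit all 14 open cells exactly once, starting at a2 and ending at c1.
Cell c4 has only two open neighbours (c3 and c5), so the path must pass straight through it: one of those is the cell it's entered from and the other is where it exits.
Route from a2: up 1 to a1, right 1 to b1, down 2 to b3, left 1 to a3, down 2 to a5, right 2 to c5, up 4 to c1 — 13 moves in all.
Check: all 14 open cells covered.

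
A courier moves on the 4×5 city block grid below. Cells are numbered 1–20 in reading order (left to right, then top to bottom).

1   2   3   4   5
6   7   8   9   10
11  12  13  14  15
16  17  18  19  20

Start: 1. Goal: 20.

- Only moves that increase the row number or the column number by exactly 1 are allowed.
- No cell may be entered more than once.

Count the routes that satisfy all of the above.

A right/down-only route from 1 to 20 makes exactly 3 down-moves and 4 right-moves in some order.
With no other constraints that would be C(7,3) = 35 routes.
That gives 35 routes.

35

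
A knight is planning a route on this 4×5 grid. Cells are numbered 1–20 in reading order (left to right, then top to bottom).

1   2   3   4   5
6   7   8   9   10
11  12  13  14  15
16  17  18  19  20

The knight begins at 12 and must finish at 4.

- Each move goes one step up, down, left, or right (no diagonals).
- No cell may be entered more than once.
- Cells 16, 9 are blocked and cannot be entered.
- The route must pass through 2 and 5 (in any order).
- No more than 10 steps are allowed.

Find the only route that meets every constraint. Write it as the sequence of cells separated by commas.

12, 7, 2, 3, 8, 13, 14, 15, 10, 5, 4

The budget equals the shortest possible length, so every move has to be on a shortest route through the required cells.
Route from 12: up 2 to 2, right 1 to 3, down 2 to 13, right 2 to 15, up 2 to 5, left 1 to 4 — 10 moves in all.
Check: all required cells visited; 10 ≤ 10 moves.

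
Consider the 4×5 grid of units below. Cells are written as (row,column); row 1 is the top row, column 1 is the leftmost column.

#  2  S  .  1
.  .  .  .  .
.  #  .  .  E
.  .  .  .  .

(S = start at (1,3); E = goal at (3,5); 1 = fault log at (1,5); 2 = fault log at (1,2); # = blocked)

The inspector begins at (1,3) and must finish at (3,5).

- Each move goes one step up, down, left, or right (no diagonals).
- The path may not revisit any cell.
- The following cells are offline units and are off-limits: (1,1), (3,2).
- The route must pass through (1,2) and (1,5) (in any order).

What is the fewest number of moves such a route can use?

Any route passes through (1,2) and (1,5) in some order between (1,3) and (3,5). Summing Manhattan distances along each leg and taking the cheapest ordering ((1,3) → (1,2) → (1,5) → (3,5)) gives a lower bound of 1 + 3 + 2 = 6 moves.
The shortest route satisfying every rule uses 8 moves: (1,3) → (1,2) → (2,2) → (2,3) → (2,4) → (1,4) → (1,5) → (2,5) → (3,5).
The no-revisit rule (legs can't share cells) pushes the minimum above the 6-move bound; an exhaustive check rules out every length from 6 to 7, leaving 8 as the minimum.

8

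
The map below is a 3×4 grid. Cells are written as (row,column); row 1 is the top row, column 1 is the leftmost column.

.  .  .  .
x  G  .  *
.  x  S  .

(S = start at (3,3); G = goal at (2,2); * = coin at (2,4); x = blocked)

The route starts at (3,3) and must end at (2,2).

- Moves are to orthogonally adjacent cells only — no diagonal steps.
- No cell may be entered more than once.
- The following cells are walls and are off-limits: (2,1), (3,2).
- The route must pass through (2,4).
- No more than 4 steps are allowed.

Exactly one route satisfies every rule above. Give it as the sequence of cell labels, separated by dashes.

The budget equals the shortest possible length, so every move has to be on a shortest route through the required cells.
Route from (3,3): right to (3,4), up to (2,4), 2× left (reaching (2,2)) — 4 moves in all.
Check: all required cells visited; 4 ≤ 4 moves.

(3,3) - (3,4) - (2,4) - (2,3) - (2,2)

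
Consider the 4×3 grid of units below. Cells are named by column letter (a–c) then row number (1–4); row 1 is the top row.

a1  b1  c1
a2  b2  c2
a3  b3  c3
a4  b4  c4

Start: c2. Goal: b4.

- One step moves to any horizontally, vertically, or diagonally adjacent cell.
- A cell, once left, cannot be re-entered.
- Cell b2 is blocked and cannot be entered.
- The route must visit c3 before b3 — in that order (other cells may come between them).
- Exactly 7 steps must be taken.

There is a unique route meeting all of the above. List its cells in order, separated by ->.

c2 -> c3 -> c4 -> b3 -> a2 -> a3 -> a4 -> b4

The waypoints must appear in the order c3, b3, with no cell reused.
Route from c2: down 2 to c4, up-left 2 to a2, down 2 to a4, right 1 to b4 — 7 moves in all.
Check: order respected (c3 at step 1, b3 at step 3); 7 moves as required.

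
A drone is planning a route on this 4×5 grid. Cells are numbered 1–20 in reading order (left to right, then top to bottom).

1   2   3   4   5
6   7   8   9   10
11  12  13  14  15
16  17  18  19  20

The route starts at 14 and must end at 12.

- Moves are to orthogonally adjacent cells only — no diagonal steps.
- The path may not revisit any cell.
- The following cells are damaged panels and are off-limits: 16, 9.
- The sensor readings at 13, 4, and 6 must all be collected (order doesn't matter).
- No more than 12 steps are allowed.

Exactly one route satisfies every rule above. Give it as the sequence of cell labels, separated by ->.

14 -> 15 -> 10 -> 5 -> 4 -> 3 -> 2 -> 1 -> 6 -> 7 -> 8 -> 13 -> 12

The 12-move cap with required stops at 13, 4, 6 leaves no slack for detours.
Route from 14: right 1 to 15, up 2 to 5, left 4 to 1, down 1 to 6, right 2 to 8, down 1 to 13, left 1 to 12 — 12 moves in all.
Check: all required cells visited; 12 ≤ 12 moves.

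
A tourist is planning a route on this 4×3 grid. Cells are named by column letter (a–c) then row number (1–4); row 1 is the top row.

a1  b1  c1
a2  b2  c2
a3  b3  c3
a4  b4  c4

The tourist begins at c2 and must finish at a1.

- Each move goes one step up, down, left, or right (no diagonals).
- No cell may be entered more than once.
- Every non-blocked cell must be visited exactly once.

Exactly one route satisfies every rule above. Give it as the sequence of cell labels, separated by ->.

Need to visit all 12 open cells exactly once, starting at c2 and ending at a1.
Cell c1 has only two open neighbours (c2 and b1), so the path must pass straight through it: one of those is the cell it's entered from and the other is where it exits.
Route from c2: up 1 to c1, left 1 to b1, down 2 to b3, right 1 to c3, down 1 to c4, left 2 to a4, up 3 to a1 — 11 moves in all.
Check: all 12 open cells covered.

c2 -> c1 -> b1 -> b2 -> b3 -> c3 -> c4 -> b4 -> a4 -> a3 -> a2 -> a1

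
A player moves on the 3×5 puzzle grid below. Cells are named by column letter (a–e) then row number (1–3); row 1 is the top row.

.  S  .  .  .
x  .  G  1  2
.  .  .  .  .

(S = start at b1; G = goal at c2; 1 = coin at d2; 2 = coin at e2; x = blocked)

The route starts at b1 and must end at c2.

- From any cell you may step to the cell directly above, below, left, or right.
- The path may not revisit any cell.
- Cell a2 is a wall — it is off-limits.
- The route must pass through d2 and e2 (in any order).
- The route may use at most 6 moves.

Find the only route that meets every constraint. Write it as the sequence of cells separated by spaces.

The 6-move cap with required stops at d2, e2 leaves no slack for detours.
Route from b1: 3× right (reaching e1), down to e2, 2× left (reaching c2) — 6 moves in all.
Check: all required cells visited; 6 ≤ 6 moves.

b1 c1 d1 e1 e2 d2 c2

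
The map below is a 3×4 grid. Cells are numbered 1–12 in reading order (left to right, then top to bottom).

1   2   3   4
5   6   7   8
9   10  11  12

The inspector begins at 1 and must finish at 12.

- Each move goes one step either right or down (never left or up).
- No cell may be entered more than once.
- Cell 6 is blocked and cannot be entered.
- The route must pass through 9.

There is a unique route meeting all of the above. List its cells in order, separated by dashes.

1 - 5 - 9 - 10 - 11 - 12

Moves only go right or down, so the column and row indices never decrease.
Route from 1: 2× down (reaching 9), 3× right (reaching 12) — 5 moves in all.
Check: all required cells visited.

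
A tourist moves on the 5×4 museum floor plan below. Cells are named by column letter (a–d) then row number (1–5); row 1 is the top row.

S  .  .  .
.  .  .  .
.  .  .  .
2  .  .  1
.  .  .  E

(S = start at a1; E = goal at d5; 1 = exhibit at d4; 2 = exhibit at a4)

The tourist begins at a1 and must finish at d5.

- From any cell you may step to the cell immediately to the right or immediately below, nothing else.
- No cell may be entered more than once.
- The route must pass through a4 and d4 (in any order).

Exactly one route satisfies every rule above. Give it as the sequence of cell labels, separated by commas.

a1, a2, a3, a4, b4, c4, d4, d5

Moves only go right or down, so the column and row indices never decrease.
Route from a1: down 3 to a4, right 3 to d4, down 1 to d5 — 7 moves in all.
Check: all required cells visited.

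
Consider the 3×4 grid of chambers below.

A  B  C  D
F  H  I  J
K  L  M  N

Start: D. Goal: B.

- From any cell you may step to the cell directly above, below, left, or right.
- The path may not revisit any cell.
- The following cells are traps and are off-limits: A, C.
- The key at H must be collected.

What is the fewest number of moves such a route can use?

4

Any route passes through H somewhere between D and B. Summing Manhattan distances along the two legs (D → H → B) gives a lower bound of 3 + 1 = 4 moves.
A route of 4 moves achieves this: D → J → I → H → B.
Since 4 matches the lower bound, it is optimal.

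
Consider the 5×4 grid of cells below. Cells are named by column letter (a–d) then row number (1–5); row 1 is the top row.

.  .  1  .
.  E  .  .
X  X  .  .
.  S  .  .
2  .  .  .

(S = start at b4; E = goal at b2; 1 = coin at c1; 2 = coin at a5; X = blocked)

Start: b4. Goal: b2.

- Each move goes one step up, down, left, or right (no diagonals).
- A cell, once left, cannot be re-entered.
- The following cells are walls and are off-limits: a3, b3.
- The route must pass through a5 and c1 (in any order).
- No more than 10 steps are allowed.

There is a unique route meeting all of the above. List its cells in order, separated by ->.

Any route must reach a5 and c1 and still end at b2 within 10 moves, so the order of the required stops is forced.
Route from b4: left 1 to a4, down 1 to a5, right 2 to c5, up 4 to c1, left 1 to b1, down 1 to b2 — 10 moves in all.
Check: all required cells visited; 10 ≤ 10 moves.

b4 -> a4 -> a5 -> b5 -> c5 -> c4 -> c3 -> c2 -> c1 -> b1 -> b2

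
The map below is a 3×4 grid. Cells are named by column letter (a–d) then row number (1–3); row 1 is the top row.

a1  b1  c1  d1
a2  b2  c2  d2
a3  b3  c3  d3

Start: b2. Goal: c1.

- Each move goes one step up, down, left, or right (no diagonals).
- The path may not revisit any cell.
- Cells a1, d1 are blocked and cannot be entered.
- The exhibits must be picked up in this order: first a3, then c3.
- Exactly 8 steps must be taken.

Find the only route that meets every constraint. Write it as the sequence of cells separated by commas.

b2, a2, a3, b3, c3, d3, d2, c2, c1

The waypoints must appear in the order a3, c3, with no cell reused.
Route from b2: left to a2, down to a3, 3× right (reaching d3), up to d2, left to c2, up to c1 — 8 moves in all.
Check: order respected (a3 at step 2, c3 at step 4); 8 moves as required.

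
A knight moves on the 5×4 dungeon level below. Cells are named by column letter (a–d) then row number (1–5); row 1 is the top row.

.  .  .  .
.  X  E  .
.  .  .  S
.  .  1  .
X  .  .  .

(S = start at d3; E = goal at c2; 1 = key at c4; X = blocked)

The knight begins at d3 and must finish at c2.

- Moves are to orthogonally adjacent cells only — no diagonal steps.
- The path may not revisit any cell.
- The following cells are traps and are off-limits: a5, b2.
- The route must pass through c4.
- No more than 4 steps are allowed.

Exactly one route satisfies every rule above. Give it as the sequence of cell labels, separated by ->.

The 4-move cap with required stops at c4 leaves no slack for detours.
Route from d3: down to d4, left to c4, 2× up (reaching c2) — 4 moves in all.
Check: all required cells visited; 4 ≤ 4 moves.

d3 -> d4 -> c4 -> c3 -> c2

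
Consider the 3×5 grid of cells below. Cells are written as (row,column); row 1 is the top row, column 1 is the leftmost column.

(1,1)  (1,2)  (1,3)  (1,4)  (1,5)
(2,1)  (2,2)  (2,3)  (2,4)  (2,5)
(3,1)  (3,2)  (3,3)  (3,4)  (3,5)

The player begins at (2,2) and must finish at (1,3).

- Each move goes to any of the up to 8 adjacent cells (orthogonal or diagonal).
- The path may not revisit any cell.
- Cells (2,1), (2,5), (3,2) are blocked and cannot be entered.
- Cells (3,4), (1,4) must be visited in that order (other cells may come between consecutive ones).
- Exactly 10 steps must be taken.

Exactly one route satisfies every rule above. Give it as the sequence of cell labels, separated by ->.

(2,2) -> (1,1) -> (1,2) -> (2,3) -> (3,3) -> (3,4) -> (3,5) -> (2,4) -> (1,5) -> (1,4) -> (1,3)

The waypoints must appear in the order (3,4), (1,4), with no cell reused.
Route from (2,2): up-left 1 to (1,1), right 1 to (1,2), down-right 1 to (2,3), down 1 to (3,3), right 2 to (3,5), up-left 1 to (2,4), up-right 1 to (1,5), left 2 to (1,3) — 10 moves in all.
Check: order respected ((3,4) at step 5, (1,4) at step 9); 10 moves as required.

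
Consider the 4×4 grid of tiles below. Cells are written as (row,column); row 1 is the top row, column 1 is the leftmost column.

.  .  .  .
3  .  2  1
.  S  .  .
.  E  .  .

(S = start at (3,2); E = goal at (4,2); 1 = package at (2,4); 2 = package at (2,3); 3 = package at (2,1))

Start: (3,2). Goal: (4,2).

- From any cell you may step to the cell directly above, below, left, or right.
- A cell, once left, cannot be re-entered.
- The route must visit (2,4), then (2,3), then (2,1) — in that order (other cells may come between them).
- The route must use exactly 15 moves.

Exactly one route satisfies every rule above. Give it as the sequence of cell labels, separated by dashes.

The waypoints must appear in the order (2,4), (2,3), (2,1), with no cell reused.
Route from (3,2): right to (3,3), down to (4,3), right to (4,4), 3× up (reaching (1,4)), left to (1,3), down to (2,3), left to (2,2), up to (1,2), left to (1,1), 3× down (reaching (4,1)), right to (4,2) — 15 moves in all.
Check: order respected (1 at step 5, 2 at step 8, 3 at step 12); 15 moves as required.

(3,2) - (3,3) - (4,3) - (4,4) - (3,4) - (2,4) - (1,4) - (1,3) - (2,3) - (2,2) - (1,2) - (1,1) - (2,1) - (3,1) - (4,1) - (4,2)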